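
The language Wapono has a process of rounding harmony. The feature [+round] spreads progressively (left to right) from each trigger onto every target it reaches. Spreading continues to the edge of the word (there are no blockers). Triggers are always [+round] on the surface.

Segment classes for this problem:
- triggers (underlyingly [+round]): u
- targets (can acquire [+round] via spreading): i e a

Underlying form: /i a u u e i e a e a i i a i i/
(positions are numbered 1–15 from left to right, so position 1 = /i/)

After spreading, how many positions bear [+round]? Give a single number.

From /u/ at 3 rightward: 4 /u/ is itself a trigger — this domain ends here.
From /u/ at 4 rightward: 5 /e/ → [+round]; 6 /i/ → [+round]; 7 /e/ → [+round]; 8 /a/ → [+round]; 9 /e/ → [+round]; 10 /a/ → [+round]; 11 /i/ → [+round]; 12 /i/ → [+round]; 13 /a/ → [+round]; 14 /i/ → [+round]; 15 /i/ → [+round]; word edge.
Targets with no active source: positions 1 2 stay [-round].
[+round] positions on the surface: 3 4 5 6 7 8 9 10 11 12 13 14 15.

13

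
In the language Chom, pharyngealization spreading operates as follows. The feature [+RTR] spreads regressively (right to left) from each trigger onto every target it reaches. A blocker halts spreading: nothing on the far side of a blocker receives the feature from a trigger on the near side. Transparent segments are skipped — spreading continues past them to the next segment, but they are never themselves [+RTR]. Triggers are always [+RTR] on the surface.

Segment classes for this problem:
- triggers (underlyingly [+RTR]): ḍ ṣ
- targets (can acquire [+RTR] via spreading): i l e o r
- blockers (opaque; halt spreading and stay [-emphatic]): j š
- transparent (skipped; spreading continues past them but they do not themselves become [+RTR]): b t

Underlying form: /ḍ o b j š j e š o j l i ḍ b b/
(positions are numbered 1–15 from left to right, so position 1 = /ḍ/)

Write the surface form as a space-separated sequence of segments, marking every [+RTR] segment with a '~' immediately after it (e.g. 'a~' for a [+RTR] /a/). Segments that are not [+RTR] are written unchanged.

ḍ~ o b j š j e š o j l~ i~ ḍ~ b b

From /ḍ/ at 1 leftward: word edge.
From /ḍ/ at 13 leftward: 12 /i/ → [+RTR]; 11 /l/ → [+RTR]; 10 /j/ blocks.
Targets with no active source: positions 2 7 9 stay [-emphatic].
[+RTR] positions on the surface: 1 11 12 13.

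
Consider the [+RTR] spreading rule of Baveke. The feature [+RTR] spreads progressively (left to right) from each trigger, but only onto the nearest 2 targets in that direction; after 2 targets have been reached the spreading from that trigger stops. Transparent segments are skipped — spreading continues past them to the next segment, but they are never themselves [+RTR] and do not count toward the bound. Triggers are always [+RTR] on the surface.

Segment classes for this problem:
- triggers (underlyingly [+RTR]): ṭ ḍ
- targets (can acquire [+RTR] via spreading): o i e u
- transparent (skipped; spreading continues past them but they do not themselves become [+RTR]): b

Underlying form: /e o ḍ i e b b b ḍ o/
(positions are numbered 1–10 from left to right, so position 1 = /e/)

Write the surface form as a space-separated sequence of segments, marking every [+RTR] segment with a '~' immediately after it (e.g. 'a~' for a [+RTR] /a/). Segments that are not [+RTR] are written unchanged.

From /ḍ/ at 3 rightward: 4 /i/ → [+RTR]; 5 /e/ → [+RTR]; bound reached.
From /ḍ/ at 9 rightward: 10 /o/ → [+RTR]; word edge.
Targets with no active source: positions 1 2 stay [-emphatic].
[+RTR] positions on the surface: 3 4 5 9 10.

e o ḍ~ i~ e~ b b b ḍ~ o~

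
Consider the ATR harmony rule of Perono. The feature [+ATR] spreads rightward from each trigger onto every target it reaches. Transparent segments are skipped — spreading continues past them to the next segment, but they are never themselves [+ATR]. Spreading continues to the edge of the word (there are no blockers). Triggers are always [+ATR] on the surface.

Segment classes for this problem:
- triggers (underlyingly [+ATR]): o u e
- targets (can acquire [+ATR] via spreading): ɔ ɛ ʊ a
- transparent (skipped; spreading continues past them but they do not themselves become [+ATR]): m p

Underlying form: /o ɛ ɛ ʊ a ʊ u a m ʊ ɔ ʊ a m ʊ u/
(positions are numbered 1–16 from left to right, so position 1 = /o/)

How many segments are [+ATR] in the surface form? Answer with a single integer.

14

From /o/ at 1 rightward: 2 /ɛ/ → [+ATR]; 3 /ɛ/ → [+ATR]; 4 /ʊ/ → [+ATR]; 5 /a/ → [+ATR]; 6 /ʊ/ → [+ATR]; 7 /u/ is itself a trigger — this domain ends here.
From /u/ at 7 rightward: 8 /a/ → [+ATR]; 9 /m/ transparent; 10 /ʊ/ → [+ATR]; 11 /ɔ/ → [+ATR]; 12 /ʊ/ → [+ATR]; 13 /a/ → [+ATR]; 14 /m/ transparent; 15 /ʊ/ → [+ATR]; 16 /u/ is itself a trigger — this domain ends here.
From /u/ at 16 rightward: word edge.
[+ATR] positions on the surface: 1 2 3 4 5 6 7 8 10 11 12 13 15 16.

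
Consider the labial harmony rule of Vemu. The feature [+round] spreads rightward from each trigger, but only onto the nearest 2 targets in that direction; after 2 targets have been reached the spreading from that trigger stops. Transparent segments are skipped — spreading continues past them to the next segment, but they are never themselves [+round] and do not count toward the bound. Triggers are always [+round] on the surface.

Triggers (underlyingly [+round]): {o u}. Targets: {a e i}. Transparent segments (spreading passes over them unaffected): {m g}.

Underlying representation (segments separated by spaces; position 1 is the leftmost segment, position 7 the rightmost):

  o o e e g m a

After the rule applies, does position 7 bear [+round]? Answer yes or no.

no

From /o/ at 1 rightward: 2 /o/ is itself a trigger — this domain ends here.
From /o/ at 2 rightward: 3 /e/ → [+round]; 4 /e/ → [+round]; bound reached.
Target with no active source: position 7 stays [-round].
[+round] positions on the surface: 1 2 3 4.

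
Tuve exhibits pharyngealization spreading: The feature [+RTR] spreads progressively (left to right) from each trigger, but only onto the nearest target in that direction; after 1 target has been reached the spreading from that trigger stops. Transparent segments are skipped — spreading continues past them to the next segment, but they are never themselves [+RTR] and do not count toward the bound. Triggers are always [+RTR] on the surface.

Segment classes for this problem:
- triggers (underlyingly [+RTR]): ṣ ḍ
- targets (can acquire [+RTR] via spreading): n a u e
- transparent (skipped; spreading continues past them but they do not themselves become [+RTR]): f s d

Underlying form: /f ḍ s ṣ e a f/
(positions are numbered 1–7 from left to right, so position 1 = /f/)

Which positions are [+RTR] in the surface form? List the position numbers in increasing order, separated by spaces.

2 4 5

From /ḍ/ at 2 rightward: 3 /s/ transparent; 4 /ṣ/ is itself a trigger — this domain ends here.
From /ṣ/ at 4 rightward: 5 /e/ → [+RTR]; bound reached.
Target with no active source: position 6 stays [-emphatic].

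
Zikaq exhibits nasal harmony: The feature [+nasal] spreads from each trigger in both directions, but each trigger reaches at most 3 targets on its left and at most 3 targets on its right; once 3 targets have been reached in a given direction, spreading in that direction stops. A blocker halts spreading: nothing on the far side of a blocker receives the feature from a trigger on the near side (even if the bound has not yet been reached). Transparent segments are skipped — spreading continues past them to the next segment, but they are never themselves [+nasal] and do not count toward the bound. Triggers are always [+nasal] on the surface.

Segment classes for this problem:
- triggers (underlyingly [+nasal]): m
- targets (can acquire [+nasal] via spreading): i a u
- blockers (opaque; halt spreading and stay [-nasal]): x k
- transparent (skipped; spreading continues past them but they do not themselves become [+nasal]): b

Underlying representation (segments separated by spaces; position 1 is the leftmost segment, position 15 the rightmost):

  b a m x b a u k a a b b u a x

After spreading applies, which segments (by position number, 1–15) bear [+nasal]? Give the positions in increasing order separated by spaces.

From /m/ at 3 rightward: 4 /x/ blocks.
From /m/ at 3 leftward: 2 /a/ → [+nasal]; 1 /b/ transparent; word edge.
Targets with no active source: positions 6 7 9 10 13 14 stay [-nasal].

2 3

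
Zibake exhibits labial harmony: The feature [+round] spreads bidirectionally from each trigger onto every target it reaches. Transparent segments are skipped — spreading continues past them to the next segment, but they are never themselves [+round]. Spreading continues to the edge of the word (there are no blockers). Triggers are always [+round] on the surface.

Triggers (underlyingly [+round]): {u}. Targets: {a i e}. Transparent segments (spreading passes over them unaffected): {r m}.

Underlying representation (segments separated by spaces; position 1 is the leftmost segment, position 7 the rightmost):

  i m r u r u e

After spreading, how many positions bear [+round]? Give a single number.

From /u/ at 4 rightward: 5 /r/ transparent; 6 /u/ is itself a trigger — this domain ends here.
From /u/ at 4 leftward: 3 /r/ transparent; 2 /m/ transparent; 1 /i/ → [+round]; word edge.
From /u/ at 6 rightward: 7 /e/ → [+round]; word edge.
From /u/ at 6 leftward: 5 /r/ transparent; 4 /u/ is itself a trigger — this domain ends here.
[+round] positions on the surface: 1 4 6 7.

4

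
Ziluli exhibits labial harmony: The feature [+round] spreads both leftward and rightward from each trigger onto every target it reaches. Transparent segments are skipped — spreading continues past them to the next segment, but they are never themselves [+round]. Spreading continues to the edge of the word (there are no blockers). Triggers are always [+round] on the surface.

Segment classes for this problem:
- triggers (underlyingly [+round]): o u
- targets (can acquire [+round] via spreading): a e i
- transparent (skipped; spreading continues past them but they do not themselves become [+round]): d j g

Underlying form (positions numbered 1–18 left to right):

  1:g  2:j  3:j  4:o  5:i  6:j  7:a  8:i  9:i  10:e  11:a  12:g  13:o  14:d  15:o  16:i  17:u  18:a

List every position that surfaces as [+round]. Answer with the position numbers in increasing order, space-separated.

4 5 7 8 9 10 11 13 15 16 17 18

From /o/ at 4 rightward: 5 /i/ → [+round]; 6 /j/ transparent; 7 /a/ → [+round]; 8 /i/ → [+round]; 9 /i/ → [+round]; 10 /e/ → [+round]; 11 /a/ → [+round]; 12 /g/ transparent; 13 /o/ is itself a trigger — this domain ends here.
From /o/ at 4 leftward: 3 /j/ transparent; 2 /j/ transparent; 1 /g/ transparent; word edge.
From /o/ at 13 rightward: 14 /d/ transparent; 15 /o/ is itself a trigger — this domain ends here.
From /o/ at 13 leftward: 12 /g/ transparent; 11 /a/ → [+round]; 10 /e/ → [+round]; 9 /i/ → [+round]; 8 /i/ → [+round]; 7 /a/ → [+round]; 6 /j/ transparent; 5 /i/ → [+round]; 4 /o/ is itself a trigger — this domain ends here.
From /o/ at 15 rightward: 16 /i/ → [+round]; 17 /u/ is itself a trigger — this domain ends here.
From /o/ at 15 leftward: 14 /d/ transparent; 13 /o/ is itself a trigger — this domain ends here.
From /u/ at 17 rightward: 18 /a/ → [+round]; word edge.
From /u/ at 17 leftward: 16 /i/ → [+round]; 15 /o/ is itself a trigger — this domain ends here.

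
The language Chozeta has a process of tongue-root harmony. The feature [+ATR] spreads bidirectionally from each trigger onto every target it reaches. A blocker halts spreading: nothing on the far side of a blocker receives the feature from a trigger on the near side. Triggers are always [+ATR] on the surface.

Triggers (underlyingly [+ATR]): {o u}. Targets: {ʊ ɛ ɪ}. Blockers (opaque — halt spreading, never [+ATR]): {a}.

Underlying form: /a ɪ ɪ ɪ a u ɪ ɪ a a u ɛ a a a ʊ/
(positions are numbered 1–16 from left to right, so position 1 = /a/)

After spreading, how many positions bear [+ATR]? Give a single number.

5

From /u/ at 6 rightward: 7 /ɪ/ → [+ATR]; 8 /ɪ/ → [+ATR]; 9 /a/ blocks.
From /u/ at 6 leftward: 5 /a/ blocks.
From /u/ at 11 rightward: 12 /ɛ/ → [+ATR]; 13 /a/ blocks.
From /u/ at 11 leftward: 10 /a/ blocks.
Targets with no active source: positions 2 3 4 16 stay [-ATR].
[+ATR] positions on the surface: 6 7 8 11 12.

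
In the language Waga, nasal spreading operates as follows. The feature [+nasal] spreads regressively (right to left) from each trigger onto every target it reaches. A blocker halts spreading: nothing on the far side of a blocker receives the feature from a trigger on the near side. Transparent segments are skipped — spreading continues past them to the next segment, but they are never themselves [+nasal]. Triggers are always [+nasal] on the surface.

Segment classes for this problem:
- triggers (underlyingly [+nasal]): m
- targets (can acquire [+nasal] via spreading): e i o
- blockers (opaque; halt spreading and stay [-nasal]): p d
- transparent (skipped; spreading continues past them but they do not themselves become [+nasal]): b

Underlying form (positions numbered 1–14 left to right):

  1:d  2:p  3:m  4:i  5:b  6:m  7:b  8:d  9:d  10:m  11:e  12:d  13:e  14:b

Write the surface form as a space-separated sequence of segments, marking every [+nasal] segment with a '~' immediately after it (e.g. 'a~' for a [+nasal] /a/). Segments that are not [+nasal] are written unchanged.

d p m~ i~ b m~ b d d m~ e d e b

From /m/ at 3 leftward: 2 /p/ blocks.
From /m/ at 6 leftward: 5 /b/ transparent; 4 /i/ → [+nasal]; 3 /m/ is itself a trigger — this domain ends here.
From /m/ at 10 leftward: 9 /d/ blocks.
Targets with no active source: positions 11 13 stay [-nasal].
[+nasal] positions on the surface: 3 4 6 10.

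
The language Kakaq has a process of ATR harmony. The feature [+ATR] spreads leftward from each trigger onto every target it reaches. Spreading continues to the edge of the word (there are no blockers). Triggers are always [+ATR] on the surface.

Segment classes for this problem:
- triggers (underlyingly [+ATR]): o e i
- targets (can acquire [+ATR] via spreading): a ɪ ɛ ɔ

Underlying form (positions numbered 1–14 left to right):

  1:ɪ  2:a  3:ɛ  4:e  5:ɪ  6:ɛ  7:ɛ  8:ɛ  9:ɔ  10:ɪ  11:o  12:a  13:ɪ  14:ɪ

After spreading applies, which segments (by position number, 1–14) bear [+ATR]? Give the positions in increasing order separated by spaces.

From /e/ at 4 leftward: 3 /ɛ/ → [+ATR]; 2 /a/ → [+ATR]; 1 /ɪ/ → [+ATR]; word edge.
From /o/ at 11 leftward: 10 /ɪ/ → [+ATR]; 9 /ɔ/ → [+ATR]; 8 /ɛ/ → [+ATR]; 7 /ɛ/ → [+ATR]; 6 /ɛ/ → [+ATR]; 5 /ɪ/ → [+ATR]; 4 /e/ is itself a trigger — this domain ends here.
Targets with no active source: positions 12 13 14 stay [-ATR].

1 2 3 4 5 6 7 8 9 10 11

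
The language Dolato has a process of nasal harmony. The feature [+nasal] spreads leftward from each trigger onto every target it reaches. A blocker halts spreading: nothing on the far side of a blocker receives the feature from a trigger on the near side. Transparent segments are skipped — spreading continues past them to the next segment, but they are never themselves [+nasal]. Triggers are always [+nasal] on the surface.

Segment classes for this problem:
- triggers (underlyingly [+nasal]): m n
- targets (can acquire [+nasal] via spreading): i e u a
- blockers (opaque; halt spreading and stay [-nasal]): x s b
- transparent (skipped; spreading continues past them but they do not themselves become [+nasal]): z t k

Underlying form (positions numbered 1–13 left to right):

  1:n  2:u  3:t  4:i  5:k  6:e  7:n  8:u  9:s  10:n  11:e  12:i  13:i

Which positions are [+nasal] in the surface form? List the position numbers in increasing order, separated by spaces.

From /n/ at 1 leftward: word edge.
From /n/ at 7 leftward: 6 /e/ → [+nasal]; 5 /k/ transparent; 4 /i/ → [+nasal]; 3 /t/ transparent; 2 /u/ → [+nasal]; 1 /n/ is itself a trigger — this domain ends here.
From /n/ at 10 leftward: 9 /s/ blocks.
Targets with no active source: positions 8 11 12 13 stay [-nasal].

1 2 4 6 7 10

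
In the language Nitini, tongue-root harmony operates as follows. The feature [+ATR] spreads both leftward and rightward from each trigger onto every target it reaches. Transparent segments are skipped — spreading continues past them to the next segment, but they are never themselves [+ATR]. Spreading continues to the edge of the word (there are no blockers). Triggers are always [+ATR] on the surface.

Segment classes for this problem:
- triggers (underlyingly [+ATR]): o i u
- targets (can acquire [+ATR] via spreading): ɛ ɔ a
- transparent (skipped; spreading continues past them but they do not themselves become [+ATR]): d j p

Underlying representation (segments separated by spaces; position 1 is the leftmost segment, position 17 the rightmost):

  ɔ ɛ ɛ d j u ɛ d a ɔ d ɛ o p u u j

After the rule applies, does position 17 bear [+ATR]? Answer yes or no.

From /u/ at 6 rightward: 7 /ɛ/ → [+ATR]; 8 /d/ transparent; 9 /a/ → [+ATR]; 10 /ɔ/ → [+ATR]; 11 /d/ transparent; 12 /ɛ/ → [+ATR]; 13 /o/ is itself a trigger — this domain ends here.
From /u/ at 6 leftward: 5 /j/ transparent; 4 /d/ transparent; 3 /ɛ/ → [+ATR]; 2 /ɛ/ → [+ATR]; 1 /ɔ/ → [+ATR]; word edge.
From /o/ at 13 rightward: 14 /p/ transparent; 15 /u/ is itself a trigger — this domain ends here.
From /o/ at 13 leftward: 12 /ɛ/ → [+ATR]; 11 /d/ transparent; 10 /ɔ/ → [+ATR]; 9 /a/ → [+ATR]; 8 /d/ transparent; 7 /ɛ/ → [+ATR]; 6 /u/ is itself a trigger — this domain ends here.
From /u/ at 15 rightward: 16 /u/ is itself a trigger — this domain ends here.
From /u/ at 15 leftward: 14 /p/ transparent; 13 /o/ is itself a trigger — this domain ends here.
From /u/ at 16 rightward: 17 /j/ transparent; word edge.
From /u/ at 16 leftward: 15 /u/ is itself a trigger — this domain ends here.
[+ATR] positions on the surface: 1 2 3 6 7 9 10 12 13 15 16.

no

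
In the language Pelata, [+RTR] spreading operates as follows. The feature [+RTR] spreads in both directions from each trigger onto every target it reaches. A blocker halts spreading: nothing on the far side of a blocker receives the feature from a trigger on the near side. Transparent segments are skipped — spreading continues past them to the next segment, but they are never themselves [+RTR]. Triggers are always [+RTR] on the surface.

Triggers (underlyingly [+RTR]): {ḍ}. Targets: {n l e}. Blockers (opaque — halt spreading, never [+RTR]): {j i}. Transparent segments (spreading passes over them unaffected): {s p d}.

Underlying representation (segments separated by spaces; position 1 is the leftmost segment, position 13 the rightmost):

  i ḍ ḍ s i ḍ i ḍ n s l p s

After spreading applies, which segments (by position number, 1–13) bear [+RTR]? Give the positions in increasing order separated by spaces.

2 3 6 8 9 11

From /ḍ/ at 2 rightward: 3 /ḍ/ is itself a trigger — this domain ends here.
From /ḍ/ at 2 leftward: 1 /i/ blocks.
From /ḍ/ at 3 rightward: 4 /s/ transparent; 5 /i/ blocks.
From /ḍ/ at 3 leftward: 2 /ḍ/ is itself a trigger — this domain ends here.
From /ḍ/ at 6 rightward: 7 /i/ blocks.
From /ḍ/ at 6 leftward: 5 /i/ blocks.
From /ḍ/ at 8 rightward: 9 /n/ → [+RTR]; 10 /s/ transparent; 11 /l/ → [+RTR]; 12 /p/ transparent; 13 /s/ transparent; word edge.
From /ḍ/ at 8 leftward: 7 /i/ blocks.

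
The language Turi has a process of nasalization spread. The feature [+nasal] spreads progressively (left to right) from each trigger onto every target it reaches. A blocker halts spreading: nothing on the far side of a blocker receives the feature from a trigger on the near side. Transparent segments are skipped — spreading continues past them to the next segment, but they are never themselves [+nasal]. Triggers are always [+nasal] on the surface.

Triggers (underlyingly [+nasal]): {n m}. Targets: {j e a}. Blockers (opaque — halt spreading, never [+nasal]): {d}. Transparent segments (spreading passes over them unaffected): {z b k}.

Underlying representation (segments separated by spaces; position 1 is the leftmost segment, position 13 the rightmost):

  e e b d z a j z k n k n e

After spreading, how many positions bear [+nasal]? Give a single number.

From /n/ at 10 rightward: 11 /k/ transparent; 12 /n/ is itself a trigger — this domain ends here.
From /n/ at 12 rightward: 13 /e/ → [+nasal]; word edge.
Targets with no active source: positions 1 2 6 7 stay [-nasal].
[+nasal] positions on the surface: 10 12 13.

3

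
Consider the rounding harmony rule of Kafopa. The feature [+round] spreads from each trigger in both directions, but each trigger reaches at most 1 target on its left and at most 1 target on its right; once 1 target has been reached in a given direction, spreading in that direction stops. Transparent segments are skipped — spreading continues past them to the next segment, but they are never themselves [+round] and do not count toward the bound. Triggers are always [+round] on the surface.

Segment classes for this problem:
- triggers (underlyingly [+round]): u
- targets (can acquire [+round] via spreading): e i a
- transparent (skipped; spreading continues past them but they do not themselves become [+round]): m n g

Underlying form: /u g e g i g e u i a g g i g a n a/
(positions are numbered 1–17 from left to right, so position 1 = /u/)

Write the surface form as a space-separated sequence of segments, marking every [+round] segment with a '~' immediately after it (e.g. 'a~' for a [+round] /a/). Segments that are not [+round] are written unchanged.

From /u/ at 1 rightward: 2 /g/ transparent; 3 /e/ → [+round]; bound reached.
From /u/ at 1 leftward: word edge.
From /u/ at 8 rightward: 9 /i/ → [+round]; bound reached.
From /u/ at 8 leftward: 7 /e/ → [+round]; bound reached.
Targets with no active source: positions 5 10 13 15 17 stay [-round].
[+round] positions on the surface: 1 3 7 8 9.

u~ g e~ g i g e~ u~ i~ a g g i g a n a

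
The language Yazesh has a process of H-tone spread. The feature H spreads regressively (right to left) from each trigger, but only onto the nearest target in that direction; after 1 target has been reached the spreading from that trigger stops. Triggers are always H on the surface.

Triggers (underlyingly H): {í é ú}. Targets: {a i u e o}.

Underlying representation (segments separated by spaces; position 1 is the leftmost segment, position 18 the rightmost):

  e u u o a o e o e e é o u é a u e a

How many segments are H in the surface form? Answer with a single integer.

4

From /é/ at 11 leftward: 10 /e/ → H; bound reached.
From /é/ at 14 leftward: 13 /u/ → H; bound reached.
Targets with no active source: positions 1 2 3 4 5 6 7 8 9 12 15 16 17 18 stay [-high tone].
H positions on the surface: 10 11 13 14.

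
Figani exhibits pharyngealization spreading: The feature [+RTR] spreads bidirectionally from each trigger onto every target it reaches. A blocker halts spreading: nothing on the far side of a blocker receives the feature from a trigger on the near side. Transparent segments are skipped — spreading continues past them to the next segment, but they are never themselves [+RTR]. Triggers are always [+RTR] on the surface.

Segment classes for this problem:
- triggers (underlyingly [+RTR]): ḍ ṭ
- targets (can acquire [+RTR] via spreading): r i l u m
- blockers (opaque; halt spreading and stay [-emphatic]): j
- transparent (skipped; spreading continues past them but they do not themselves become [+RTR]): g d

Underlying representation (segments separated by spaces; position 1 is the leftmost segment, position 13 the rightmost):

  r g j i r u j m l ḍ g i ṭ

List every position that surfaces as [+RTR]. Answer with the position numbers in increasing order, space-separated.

From /ḍ/ at 10 rightward: 11 /g/ transparent; 12 /i/ → [+RTR]; 13 /ṭ/ is itself a trigger — this domain ends here.
From /ḍ/ at 10 leftward: 9 /l/ → [+RTR]; 8 /m/ → [+RTR]; 7 /j/ blocks.
From /ṭ/ at 13 rightward: word edge.
From /ṭ/ at 13 leftward: 12 /i/ → [+RTR]; 11 /g/ transparent; 10 /ḍ/ is itself a trigger — this domain ends here.
Targets with no active source: positions 1 4 5 6 stay [-emphatic].

8 9 10 12 13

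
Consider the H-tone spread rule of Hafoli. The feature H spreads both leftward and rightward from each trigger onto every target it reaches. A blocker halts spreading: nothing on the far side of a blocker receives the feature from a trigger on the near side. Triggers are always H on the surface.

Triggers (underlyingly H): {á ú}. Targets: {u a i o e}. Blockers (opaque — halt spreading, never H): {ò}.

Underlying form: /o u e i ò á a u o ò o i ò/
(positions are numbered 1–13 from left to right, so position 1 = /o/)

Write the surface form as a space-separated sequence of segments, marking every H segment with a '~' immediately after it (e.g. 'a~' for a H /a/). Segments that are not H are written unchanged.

From /á/ at 6 rightward: 7 /a/ → H; 8 /u/ → H; 9 /o/ → H; 10 /ò/ blocks.
From /á/ at 6 leftward: 5 /ò/ blocks.
Targets with no active source: positions 1 2 3 4 11 12 stay [-high tone].
H positions on the surface: 6 7 8 9.

o u e i ò á~ a~ u~ o~ ò o i ò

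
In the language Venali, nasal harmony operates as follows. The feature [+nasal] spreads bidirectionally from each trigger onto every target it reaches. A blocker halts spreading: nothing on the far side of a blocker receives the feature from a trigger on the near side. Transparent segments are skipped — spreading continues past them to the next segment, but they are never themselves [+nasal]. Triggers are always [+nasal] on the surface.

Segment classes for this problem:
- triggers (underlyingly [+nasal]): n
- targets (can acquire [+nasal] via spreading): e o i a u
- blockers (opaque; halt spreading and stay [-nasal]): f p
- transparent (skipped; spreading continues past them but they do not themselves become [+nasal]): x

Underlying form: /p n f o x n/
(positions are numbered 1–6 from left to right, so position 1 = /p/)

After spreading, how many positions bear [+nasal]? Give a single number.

From /n/ at 2 rightward: 3 /f/ blocks.
From /n/ at 2 leftward: 1 /p/ blocks.
From /n/ at 6 rightward: word edge.
From /n/ at 6 leftward: 5 /x/ transparent; 4 /o/ → [+nasal]; 3 /f/ blocks.
[+nasal] positions on the surface: 2 4 6.

3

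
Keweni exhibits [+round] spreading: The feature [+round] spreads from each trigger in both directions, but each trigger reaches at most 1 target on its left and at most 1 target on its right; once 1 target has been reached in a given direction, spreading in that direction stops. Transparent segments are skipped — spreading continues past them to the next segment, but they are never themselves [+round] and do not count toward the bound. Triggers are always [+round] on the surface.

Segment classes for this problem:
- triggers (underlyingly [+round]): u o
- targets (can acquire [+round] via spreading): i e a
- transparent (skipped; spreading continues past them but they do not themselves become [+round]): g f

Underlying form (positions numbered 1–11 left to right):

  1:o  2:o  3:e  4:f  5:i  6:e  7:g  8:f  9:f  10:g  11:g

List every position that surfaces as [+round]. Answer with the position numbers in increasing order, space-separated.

From /o/ at 1 rightward: 2 /o/ is itself a trigger — this domain ends here.
From /o/ at 1 leftward: word edge.
From /o/ at 2 rightward: 3 /e/ → [+round]; bound reached.
From /o/ at 2 leftward: 1 /o/ is itself a trigger — this domain ends here.
Targets with no active source: positions 5 6 stay [-round].

1 2 3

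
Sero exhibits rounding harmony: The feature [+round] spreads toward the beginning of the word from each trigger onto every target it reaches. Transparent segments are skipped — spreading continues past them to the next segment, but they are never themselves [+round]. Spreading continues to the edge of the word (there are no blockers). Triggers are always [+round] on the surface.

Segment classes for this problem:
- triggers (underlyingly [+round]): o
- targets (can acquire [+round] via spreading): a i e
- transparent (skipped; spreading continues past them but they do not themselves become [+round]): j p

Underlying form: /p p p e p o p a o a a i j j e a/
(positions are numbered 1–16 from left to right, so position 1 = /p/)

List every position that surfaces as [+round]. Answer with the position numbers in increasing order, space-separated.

From /o/ at 6 leftward: 5 /p/ transparent; 4 /e/ → [+round]; 3 /p/ transparent; 2 /p/ transparent; 1 /p/ transparent; word edge.
From /o/ at 9 leftward: 8 /a/ → [+round]; 7 /p/ transparent; 6 /o/ is itself a trigger — this domain ends here.
Targets with no active source: positions 10 11 12 15 16 stay [-round].

4 6 8 9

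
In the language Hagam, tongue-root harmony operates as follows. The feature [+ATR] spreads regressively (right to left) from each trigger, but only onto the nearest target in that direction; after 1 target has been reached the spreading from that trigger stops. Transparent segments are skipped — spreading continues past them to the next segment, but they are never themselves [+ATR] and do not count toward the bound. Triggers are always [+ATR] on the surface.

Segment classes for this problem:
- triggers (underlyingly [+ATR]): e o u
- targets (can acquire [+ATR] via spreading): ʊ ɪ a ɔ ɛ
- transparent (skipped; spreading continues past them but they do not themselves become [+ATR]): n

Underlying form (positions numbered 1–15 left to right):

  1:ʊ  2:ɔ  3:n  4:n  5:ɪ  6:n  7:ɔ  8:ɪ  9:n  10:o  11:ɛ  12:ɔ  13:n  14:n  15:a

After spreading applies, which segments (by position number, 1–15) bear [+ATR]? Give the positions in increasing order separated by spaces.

From /o/ at 10 leftward: 9 /n/ transparent; 8 /ɪ/ → [+ATR]; bound reached.
Targets with no active source: positions 1 2 5 7 11 12 15 stay [-ATR].

8 10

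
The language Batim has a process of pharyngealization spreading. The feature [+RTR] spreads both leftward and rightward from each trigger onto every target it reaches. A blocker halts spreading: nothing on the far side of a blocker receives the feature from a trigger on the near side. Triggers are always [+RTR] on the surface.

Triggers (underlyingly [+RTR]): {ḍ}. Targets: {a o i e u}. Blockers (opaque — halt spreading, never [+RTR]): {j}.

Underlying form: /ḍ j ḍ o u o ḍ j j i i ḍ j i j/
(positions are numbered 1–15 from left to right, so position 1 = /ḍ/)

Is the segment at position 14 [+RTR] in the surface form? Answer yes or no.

no

From /ḍ/ at 1 rightward: 2 /j/ blocks.
From /ḍ/ at 1 leftward: word edge.
From /ḍ/ at 3 rightward: 4 /o/ → [+RTR]; 5 /u/ → [+RTR]; 6 /o/ → [+RTR]; 7 /ḍ/ is itself a trigger — this domain ends here.
From /ḍ/ at 3 leftward: 2 /j/ blocks.
From /ḍ/ at 7 rightward: 8 /j/ blocks.
From /ḍ/ at 7 leftward: 6 /o/ → [+RTR]; 5 /u/ → [+RTR]; 4 /o/ → [+RTR]; 3 /ḍ/ is itself a trigger — this domain ends here.
From /ḍ/ at 12 rightward: 13 /j/ blocks.
From /ḍ/ at 12 leftward: 11 /i/ → [+RTR]; 10 /i/ → [+RTR]; 9 /j/ blocks.
Target with no active source: position 14 stays [-emphatic].
[+RTR] positions on the surface: 1 3 4 5 6 7 10 11 12.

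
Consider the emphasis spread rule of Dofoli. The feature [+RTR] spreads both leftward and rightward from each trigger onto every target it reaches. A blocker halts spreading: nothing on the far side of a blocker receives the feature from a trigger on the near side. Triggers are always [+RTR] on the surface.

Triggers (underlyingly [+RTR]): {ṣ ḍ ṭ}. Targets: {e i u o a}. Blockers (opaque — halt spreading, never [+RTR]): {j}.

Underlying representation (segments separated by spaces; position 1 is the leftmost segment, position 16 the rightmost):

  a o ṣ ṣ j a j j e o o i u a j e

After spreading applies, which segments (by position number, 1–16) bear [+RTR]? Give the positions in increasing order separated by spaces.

From /ṣ/ at 3 rightward: 4 /ṣ/ is itself a trigger — this domain ends here.
From /ṣ/ at 3 leftward: 2 /o/ → [+RTR]; 1 /a/ → [+RTR]; word edge.
From /ṣ/ at 4 rightward: 5 /j/ blocks.
From /ṣ/ at 4 leftward: 3 /ṣ/ is itself a trigger — this domain ends here.
Targets with no active source: positions 6 9 10 11 12 13 14 16 stay [-emphatic].

1 2 3 4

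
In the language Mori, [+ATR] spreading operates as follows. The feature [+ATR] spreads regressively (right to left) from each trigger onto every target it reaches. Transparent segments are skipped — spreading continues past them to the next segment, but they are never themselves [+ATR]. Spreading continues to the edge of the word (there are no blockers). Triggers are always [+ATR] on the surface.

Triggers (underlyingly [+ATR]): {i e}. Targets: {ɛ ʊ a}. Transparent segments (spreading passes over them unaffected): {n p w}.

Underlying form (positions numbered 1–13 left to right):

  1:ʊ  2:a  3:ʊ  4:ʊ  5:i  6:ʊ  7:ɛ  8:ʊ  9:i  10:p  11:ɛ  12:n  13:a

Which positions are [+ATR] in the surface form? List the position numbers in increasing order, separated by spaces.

From /i/ at 5 leftward: 4 /ʊ/ → [+ATR]; 3 /ʊ/ → [+ATR]; 2 /a/ → [+ATR]; 1 /ʊ/ → [+ATR]; word edge.
From /i/ at 9 leftward: 8 /ʊ/ → [+ATR]; 7 /ɛ/ → [+ATR]; 6 /ʊ/ → [+ATR]; 5 /i/ is itself a trigger — this domain ends here.
Targets with no active source: positions 11 13 stay [-ATR].

1 2 3 4 5 6 7 8 9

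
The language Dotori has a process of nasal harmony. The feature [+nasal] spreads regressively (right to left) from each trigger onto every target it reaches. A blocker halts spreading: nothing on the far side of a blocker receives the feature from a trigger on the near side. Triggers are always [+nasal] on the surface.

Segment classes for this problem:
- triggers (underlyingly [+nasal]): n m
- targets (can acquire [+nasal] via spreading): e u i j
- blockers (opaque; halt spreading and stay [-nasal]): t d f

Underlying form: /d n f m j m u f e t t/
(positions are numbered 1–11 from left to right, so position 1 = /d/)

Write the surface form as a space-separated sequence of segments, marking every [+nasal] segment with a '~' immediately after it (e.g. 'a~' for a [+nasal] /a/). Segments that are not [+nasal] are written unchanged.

From /n/ at 2 leftward: 1 /d/ blocks.
From /m/ at 4 leftward: 3 /f/ blocks.
From /m/ at 6 leftward: 5 /j/ → [+nasal]; 4 /m/ is itself a trigger — this domain ends here.
Targets with no active source: positions 7 9 stay [-nasal].
[+nasal] positions on the surface: 2 4 5 6.

d n~ f m~ j~ m~ u f e t t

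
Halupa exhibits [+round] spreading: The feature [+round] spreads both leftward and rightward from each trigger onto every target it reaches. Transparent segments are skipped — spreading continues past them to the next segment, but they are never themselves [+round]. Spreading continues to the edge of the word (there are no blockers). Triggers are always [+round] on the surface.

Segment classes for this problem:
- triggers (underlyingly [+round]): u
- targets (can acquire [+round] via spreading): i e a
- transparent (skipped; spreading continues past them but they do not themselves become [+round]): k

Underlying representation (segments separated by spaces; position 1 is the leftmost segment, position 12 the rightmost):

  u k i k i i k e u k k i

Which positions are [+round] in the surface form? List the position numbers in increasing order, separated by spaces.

From /u/ at 1 rightward: 2 /k/ transparent; 3 /i/ → [+round]; 4 /k/ transparent; 5 /i/ → [+round]; 6 /i/ → [+round]; 7 /k/ transparent; 8 /e/ → [+round]; 9 /u/ is itself a trigger — this domain ends here.
From /u/ at 1 leftward: word edge.
From /u/ at 9 rightward: 10 /k/ transparent; 11 /k/ transparent; 12 /i/ → [+round]; word edge.
From /u/ at 9 leftward: 8 /e/ → [+round]; 7 /k/ transparent; 6 /i/ → [+round]; 5 /i/ → [+round]; 4 /k/ transparent; 3 /i/ → [+round]; 2 /k/ transparent; 1 /u/ is itself a trigger — this domain ends here.

1 3 5 6 8 9 12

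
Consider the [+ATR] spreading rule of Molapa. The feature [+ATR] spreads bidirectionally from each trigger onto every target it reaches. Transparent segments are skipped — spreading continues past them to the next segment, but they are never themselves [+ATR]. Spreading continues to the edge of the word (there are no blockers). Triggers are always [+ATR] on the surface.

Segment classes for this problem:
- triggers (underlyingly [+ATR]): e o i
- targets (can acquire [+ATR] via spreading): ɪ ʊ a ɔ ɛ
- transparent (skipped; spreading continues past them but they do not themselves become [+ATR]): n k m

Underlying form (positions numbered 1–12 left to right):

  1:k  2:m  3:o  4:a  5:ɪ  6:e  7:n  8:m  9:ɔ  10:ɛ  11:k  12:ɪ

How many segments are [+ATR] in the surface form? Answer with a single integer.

From /o/ at 3 rightward: 4 /a/ → [+ATR]; 5 /ɪ/ → [+ATR]; 6 /e/ is itself a trigger — this domain ends here.
From /o/ at 3 leftward: 2 /m/ transparent; 1 /k/ transparent; word edge.
From /e/ at 6 rightward: 7 /n/ transparent; 8 /m/ transparent; 9 /ɔ/ → [+ATR]; 10 /ɛ/ → [+ATR]; 11 /k/ transparent; 12 /ɪ/ → [+ATR]; word edge.
From /e/ at 6 leftward: 5 /ɪ/ → [+ATR]; 4 /a/ → [+ATR]; 3 /o/ is itself a trigger — this domain ends here.
[+ATR] positions on the surface: 3 4 5 6 9 10 12.

7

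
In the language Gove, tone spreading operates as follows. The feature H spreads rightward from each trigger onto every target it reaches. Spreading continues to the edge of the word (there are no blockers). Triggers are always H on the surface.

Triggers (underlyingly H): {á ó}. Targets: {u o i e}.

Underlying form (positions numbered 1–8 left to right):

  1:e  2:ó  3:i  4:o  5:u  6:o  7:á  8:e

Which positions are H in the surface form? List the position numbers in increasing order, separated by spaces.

2 3 4 5 6 7 8

From /ó/ at 2 rightward: 3 /i/ → H; 4 /o/ → H; 5 /u/ → H; 6 /o/ → H; 7 /á/ is itself a trigger — this domain ends here.
From /á/ at 7 rightward: 8 /e/ → H; word edge.
Target with no active source: position 1 stays [-high tone].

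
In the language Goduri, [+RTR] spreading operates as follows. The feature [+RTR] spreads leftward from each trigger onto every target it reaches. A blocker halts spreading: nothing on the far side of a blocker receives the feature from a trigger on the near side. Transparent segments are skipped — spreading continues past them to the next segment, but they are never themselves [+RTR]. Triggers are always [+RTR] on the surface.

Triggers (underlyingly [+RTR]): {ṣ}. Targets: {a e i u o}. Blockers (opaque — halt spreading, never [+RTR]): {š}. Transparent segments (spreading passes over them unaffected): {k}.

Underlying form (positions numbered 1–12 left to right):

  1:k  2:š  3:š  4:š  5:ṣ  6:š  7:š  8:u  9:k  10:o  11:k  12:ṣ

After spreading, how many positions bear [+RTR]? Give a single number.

4

From /ṣ/ at 5 leftward: 4 /š/ blocks.
From /ṣ/ at 12 leftward: 11 /k/ transparent; 10 /o/ → [+RTR]; 9 /k/ transparent; 8 /u/ → [+RTR]; 7 /š/ blocks.
[+RTR] positions on the surface: 5 8 10 12.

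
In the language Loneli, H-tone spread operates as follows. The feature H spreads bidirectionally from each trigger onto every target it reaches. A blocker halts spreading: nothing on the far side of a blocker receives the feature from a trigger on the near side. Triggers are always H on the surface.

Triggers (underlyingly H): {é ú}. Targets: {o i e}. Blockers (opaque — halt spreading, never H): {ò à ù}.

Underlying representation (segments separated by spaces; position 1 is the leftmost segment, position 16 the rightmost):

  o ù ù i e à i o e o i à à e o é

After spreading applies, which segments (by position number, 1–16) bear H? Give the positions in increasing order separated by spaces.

14 15 16

From /é/ at 16 rightward: word edge.
From /é/ at 16 leftward: 15 /o/ → H; 14 /e/ → H; 13 /à/ blocks.
Targets with no active source: positions 1 4 5 7 8 9 10 11 stay [-high tone].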